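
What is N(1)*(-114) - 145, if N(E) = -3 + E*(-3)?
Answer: 539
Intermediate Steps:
N(E) = -3 - 3*E
N(1)*(-114) - 145 = (-3 - 3*1)*(-114) - 145 = (-3 - 3)*(-114) - 145 = -6*(-114) - 145 = 684 - 145 = 539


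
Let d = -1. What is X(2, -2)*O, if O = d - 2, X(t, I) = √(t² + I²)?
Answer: -6*√2 ≈ -8.4853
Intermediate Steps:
X(t, I) = √(I² + t²)
O = -3 (O = -1 - 2 = -3)
X(2, -2)*O = √((-2)² + 2²)*(-3) = √(4 + 4)*(-3) = √8*(-3) = (2*√2)*(-3) = -6*√2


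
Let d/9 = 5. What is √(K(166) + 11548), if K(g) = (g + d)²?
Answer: √56069 ≈ 236.79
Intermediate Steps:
d = 45 (d = 9*5 = 45)
K(g) = (45 + g)² (K(g) = (g + 45)² = (45 + g)²)
√(K(166) + 11548) = √((45 + 166)² + 11548) = √(211² + 11548) = √(44521 + 11548) = √56069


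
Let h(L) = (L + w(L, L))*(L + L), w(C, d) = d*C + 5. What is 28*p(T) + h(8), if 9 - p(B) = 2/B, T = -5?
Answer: 7476/5 ≈ 1495.2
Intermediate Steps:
w(C, d) = 5 + C*d (w(C, d) = C*d + 5 = 5 + C*d)
p(B) = 9 - 2/B
h(L) = 2*L*(5 + L + L²) (h(L) = (L + (5 + L*L))*(L + L) = (L + (5 + L²))*(2*L) = (5 + L + L²)*(2*L) = 2*L*(5 + L + L²))
28*p(T) + h(8) = 28*(9 - 2/(-5)) + 2*8*(5 + 8 + 8²) = 28*(9 - 2*(-⅕)) + 2*8*(5 + 8 + 64) = 28*(9 + ⅖) + 2*8*77 = 28*(47/5) + 1232 = 1316/5 + 1232 = 7476/5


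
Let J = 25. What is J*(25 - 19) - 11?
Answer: 139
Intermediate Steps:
J*(25 - 19) - 11 = 25*(25 - 19) - 11 = 25*6 - 11 = 150 - 11 = 139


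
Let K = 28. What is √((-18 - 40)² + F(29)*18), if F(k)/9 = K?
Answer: 10*√79 ≈ 88.882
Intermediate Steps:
F(k) = 252 (F(k) = 9*28 = 252)
√((-18 - 40)² + F(29)*18) = √((-18 - 40)² + 252*18) = √((-58)² + 4536) = √(3364 + 4536) = √7900 = 10*√79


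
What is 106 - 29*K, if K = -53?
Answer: 1643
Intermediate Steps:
106 - 29*K = 106 - 29*(-53) = 106 + 1537 = 1643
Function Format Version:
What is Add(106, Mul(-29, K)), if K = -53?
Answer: 1643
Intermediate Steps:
Add(106, Mul(-29, K)) = Add(106, Mul(-29, -53)) = Add(106, 1537) = 1643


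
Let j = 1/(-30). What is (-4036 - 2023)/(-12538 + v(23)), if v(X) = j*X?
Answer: 181770/376163 ≈ 0.48322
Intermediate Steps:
j = -1/30 ≈ -0.033333
v(X) = -X/30
(-4036 - 2023)/(-12538 + v(23)) = (-4036 - 2023)/(-12538 - 1/30*23) = -6059/(-12538 - 23/30) = -6059/(-376163/30) = -6059*(-30/376163) = 181770/376163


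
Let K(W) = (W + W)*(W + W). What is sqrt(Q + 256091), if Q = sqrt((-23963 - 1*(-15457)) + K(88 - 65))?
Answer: sqrt(256091 + 3*I*sqrt(710)) ≈ 506.05 + 0.079*I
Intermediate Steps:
K(W) = 4*W**2 (K(W) = (2*W)*(2*W) = 4*W**2)
Q = 3*I*sqrt(710) (Q = sqrt((-23963 - 1*(-15457)) + 4*(88 - 65)**2) = sqrt((-23963 + 15457) + 4*23**2) = sqrt(-8506 + 4*529) = sqrt(-8506 + 2116) = sqrt(-6390) = 3*I*sqrt(710) ≈ 79.938*I)
sqrt(Q + 256091) = sqrt(3*I*sqrt(710) + 256091) = sqrt(256091 + 3*I*sqrt(710))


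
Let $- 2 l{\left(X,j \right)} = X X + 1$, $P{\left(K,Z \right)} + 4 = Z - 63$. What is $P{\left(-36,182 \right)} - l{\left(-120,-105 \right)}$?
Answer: $\frac{14631}{2} \approx 7315.5$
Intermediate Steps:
$P{\left(K,Z \right)} = -67 + Z$ ($P{\left(K,Z \right)} = -4 + \left(Z - 63\right) = -4 + \left(-63 + Z\right) = -67 + Z$)
$l{\left(X,j \right)} = - \frac{1}{2} - \frac{X^{2}}{2}$ ($l{\left(X,j \right)} = - \frac{X X + 1}{2} = - \frac{X^{2} + 1}{2} = - \frac{1 + X^{2}}{2} = - \frac{1}{2} - \frac{X^{2}}{2}$)
$P{\left(-36,182 \right)} - l{\left(-120,-105 \right)} = \left(-67 + 182\right) - \left(- \frac{1}{2} - \frac{\left(-120\right)^{2}}{2}\right) = 115 - \left(- \frac{1}{2} - 7200\right) = 115 - - \frac{14401}{2} = 115 + \frac{14401}{2} = \frac{14631}{2}$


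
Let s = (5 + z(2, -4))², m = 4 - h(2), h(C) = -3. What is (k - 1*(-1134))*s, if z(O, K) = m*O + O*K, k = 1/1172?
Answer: 160814929/1172 ≈ 1.3721e+5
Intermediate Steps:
k = 1/1172 ≈ 0.00085324
m = 7 (m = 4 - 1*(-3) = 4 + 3 = 7)
z(O, K) = 7*O + K*O (z(O, K) = 7*O + O*K = 7*O + K*O)
s = 121 (s = (5 + 2*(7 - 4))² = (5 + 2*3)² = (5 + 6)² = 11² = 121)
(k - 1*(-1134))*s = (1/1172 - 1*(-1134))*121 = (1/1172 + 1134)*121 = (1329049/1172)*121 = 160814929/1172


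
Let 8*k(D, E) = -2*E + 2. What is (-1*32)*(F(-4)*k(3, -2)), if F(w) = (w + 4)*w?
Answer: 0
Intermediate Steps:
k(D, E) = ¼ - E/4 (k(D, E) = (-2*E + 2)/8 = (2 - 2*E)/8 = ¼ - E/4)
F(w) = w*(4 + w) (F(w) = (4 + w)*w = w*(4 + w))
(-1*32)*(F(-4)*k(3, -2)) = (-1*32)*((-4*(4 - 4))*(¼ - ¼*(-2))) = -32*(-4*0)*(¼ + ½) = -0*3/4 = -32*0 = 0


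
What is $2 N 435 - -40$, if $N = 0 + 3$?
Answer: $2650$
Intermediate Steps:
$N = 3$
$2 N 435 - -40 = 2 \cdot 3 \cdot 435 - -40 = 6 \cdot 435 + \left(-177 + 217\right) = 2610 + 40 = 2650$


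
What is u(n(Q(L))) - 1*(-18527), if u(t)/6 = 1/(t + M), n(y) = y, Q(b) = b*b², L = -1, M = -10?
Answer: 203791/11 ≈ 18526.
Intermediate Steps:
Q(b) = b³
u(t) = 6/(-10 + t) (u(t) = 6/(t - 10) = 6/(-10 + t))
u(n(Q(L))) - 1*(-18527) = 6/(-10 + (-1)³) - 1*(-18527) = 6/(-10 - 1) + 18527 = 6/(-11) + 18527 = 6*(-1/11) + 18527 = -6/11 + 18527 = 203791/11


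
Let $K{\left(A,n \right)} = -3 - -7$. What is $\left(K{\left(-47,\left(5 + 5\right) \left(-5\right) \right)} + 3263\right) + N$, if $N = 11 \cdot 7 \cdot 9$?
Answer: $3960$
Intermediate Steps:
$N = 693$ ($N = 77 \cdot 9 = 693$)
$K{\left(A,n \right)} = 4$ ($K{\left(A,n \right)} = -3 + 7 = 4$)
$\left(K{\left(-47,\left(5 + 5\right) \left(-5\right) \right)} + 3263\right) + N = \left(4 + 3263\right) + 693 = 3267 + 693 = 3960$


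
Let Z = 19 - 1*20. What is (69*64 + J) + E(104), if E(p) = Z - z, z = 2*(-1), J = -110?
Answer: 4307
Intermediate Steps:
z = -2
Z = -1 (Z = 19 - 20 = -1)
E(p) = 1 (E(p) = -1 - 1*(-2) = -1 + 2 = 1)
(69*64 + J) + E(104) = (69*64 - 110) + 1 = (4416 - 110) + 1 = 4306 + 1 = 4307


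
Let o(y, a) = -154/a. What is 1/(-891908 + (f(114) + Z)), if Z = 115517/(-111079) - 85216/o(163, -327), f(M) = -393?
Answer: -8553083/9179576677256 ≈ -9.3175e-7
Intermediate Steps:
Z = -1547652163273/8553083 (Z = 115517/(-111079) - 85216/((-154/(-327))) = 115517*(-1/111079) - 85216/((-154*(-1/327))) = -115517/111079 - 85216/154/327 = -115517/111079 - 85216*327/154 = -115517/111079 - 13932816/77 = -1547652163273/8553083 ≈ -1.8095e+5)
1/(-891908 + (f(114) + Z)) = 1/(-891908 + (-393 - 1547652163273/8553083)) = 1/(-891908 - 1551013524892/8553083) = 1/(-9179576677256/8553083) = -8553083/9179576677256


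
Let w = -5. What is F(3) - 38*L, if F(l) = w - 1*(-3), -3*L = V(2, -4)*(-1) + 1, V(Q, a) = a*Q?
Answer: 112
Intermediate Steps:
V(Q, a) = Q*a
L = -3 (L = -((2*(-4))*(-1) + 1)/3 = -(-8*(-1) + 1)/3 = -(8 + 1)/3 = -⅓*9 = -3)
F(l) = -2 (F(l) = -5 - 1*(-3) = -5 + 3 = -2)
F(3) - 38*L = -2 - 38*(-3) = -2 + 114 = 112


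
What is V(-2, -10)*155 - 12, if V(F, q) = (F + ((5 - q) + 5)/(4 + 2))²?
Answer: 2372/9 ≈ 263.56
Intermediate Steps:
V(F, q) = (5/3 + F - q/6)² (V(F, q) = (F + (10 - q)/6)² = (F + (10 - q)*(⅙))² = (F + (5/3 - q/6))² = (5/3 + F - q/6)²)
V(-2, -10)*155 - 12 = ((10 - 1*(-10) + 6*(-2))²/36)*155 - 12 = ((10 + 10 - 12)²/36)*155 - 12 = ((1/36)*8²)*155 - 12 = ((1/36)*64)*155 - 12 = (16/9)*155 - 12 = 2480/9 - 12 = 2372/9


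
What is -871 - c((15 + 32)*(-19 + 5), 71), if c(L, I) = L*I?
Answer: 45847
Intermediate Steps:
c(L, I) = I*L
-871 - c((15 + 32)*(-19 + 5), 71) = -871 - 71*(15 + 32)*(-19 + 5) = -871 - 71*47*(-14) = -871 - 71*(-658) = -871 - 1*(-46718) = -871 + 46718 = 45847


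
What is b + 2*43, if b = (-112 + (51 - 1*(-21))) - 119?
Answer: -73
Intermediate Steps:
b = -159 (b = (-112 + (51 + 21)) - 119 = (-112 + 72) - 119 = -40 - 119 = -159)
b + 2*43 = -159 + 2*43 = -159 + 86 = -73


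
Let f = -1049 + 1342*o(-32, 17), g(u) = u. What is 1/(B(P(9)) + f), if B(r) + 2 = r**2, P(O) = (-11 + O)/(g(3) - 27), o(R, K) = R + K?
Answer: -144/3050063 ≈ -4.7212e-5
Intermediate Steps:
o(R, K) = K + R
f = -21179 (f = -1049 + 1342*(17 - 32) = -1049 + 1342*(-15) = -1049 - 20130 = -21179)
P(O) = 11/24 - O/24 (P(O) = (-11 + O)/(3 - 27) = (-11 + O)/(-24) = (-11 + O)*(-1/24) = 11/24 - O/24)
B(r) = -2 + r**2
1/(B(P(9)) + f) = 1/((-2 + (11/24 - 1/24*9)**2) - 21179) = 1/((-2 + (11/24 - 3/8)**2) - 21179) = 1/((-2 + (1/12)**2) - 21179) = 1/((-2 + 1/144) - 21179) = 1/(-287/144 - 21179) = 1/(-3050063/144) = -144/3050063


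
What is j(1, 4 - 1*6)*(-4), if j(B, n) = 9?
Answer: -36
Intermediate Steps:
j(1, 4 - 1*6)*(-4) = 9*(-4) = -36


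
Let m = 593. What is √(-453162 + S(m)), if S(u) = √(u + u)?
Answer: √(-453162 + √1186) ≈ 673.15*I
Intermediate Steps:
S(u) = √2*√u (S(u) = √(2*u) = √2*√u)
√(-453162 + S(m)) = √(-453162 + √2*√593) = √(-453162 + √1186)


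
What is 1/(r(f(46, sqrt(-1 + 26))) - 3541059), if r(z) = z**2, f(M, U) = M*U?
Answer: -1/3488159 ≈ -2.8668e-7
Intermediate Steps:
1/(r(f(46, sqrt(-1 + 26))) - 3541059) = 1/((46*sqrt(-1 + 26))**2 - 3541059) = 1/((46*sqrt(25))**2 - 3541059) = 1/((46*5)**2 - 3541059) = 1/(230**2 - 3541059) = 1/(52900 - 3541059) = 1/(-3488159) = -1/3488159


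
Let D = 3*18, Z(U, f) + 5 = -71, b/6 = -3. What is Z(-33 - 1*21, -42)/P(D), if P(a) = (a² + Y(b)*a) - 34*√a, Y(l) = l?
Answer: -684/17207 - 323*√6/154863 ≈ -0.044860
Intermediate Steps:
b = -18 (b = 6*(-3) = -18)
Z(U, f) = -76 (Z(U, f) = -5 - 71 = -76)
D = 54
P(a) = a² - 34*√a - 18*a (P(a) = (a² - 18*a) - 34*√a = a² - 34*√a - 18*a)
Z(-33 - 1*21, -42)/P(D) = -76/(54² - 102*√6 - 18*54) = -76/(2916 - 102*√6 - 972) = -76/(1944 - 102*√6)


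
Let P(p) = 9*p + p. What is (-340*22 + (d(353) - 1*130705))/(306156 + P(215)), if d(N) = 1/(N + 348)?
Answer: -48433842/108061253 ≈ -0.44821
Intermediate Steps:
P(p) = 10*p
d(N) = 1/(348 + N)
(-340*22 + (d(353) - 1*130705))/(306156 + P(215)) = (-340*22 + (1/(348 + 353) - 1*130705))/(306156 + 10*215) = (-7480 + (1/701 - 130705))/(306156 + 2150) = (-7480 + (1/701 - 130705))/308306 = (-7480 - 91624204/701)*(1/308306) = -96867684/701*1/308306 = -48433842/108061253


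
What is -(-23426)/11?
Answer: 23426/11 ≈ 2129.6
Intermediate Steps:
-(-23426)/11 = -442*(-53/11) = 23426/11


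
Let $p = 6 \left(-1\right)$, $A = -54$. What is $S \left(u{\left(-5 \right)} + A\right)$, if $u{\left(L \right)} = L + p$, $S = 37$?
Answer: $-2405$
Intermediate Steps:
$p = -6$
$u{\left(L \right)} = -6 + L$ ($u{\left(L \right)} = L - 6 = -6 + L$)
$S \left(u{\left(-5 \right)} + A\right) = 37 \left(\left(-6 - 5\right) - 54\right) = 37 \left(-11 - 54\right) = 37 \left(-65\right) = -2405$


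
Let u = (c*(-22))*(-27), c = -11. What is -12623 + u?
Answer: -19157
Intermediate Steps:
u = -6534 (u = -11*(-22)*(-27) = 242*(-27) = -6534)
-12623 + u = -12623 - 6534 = -19157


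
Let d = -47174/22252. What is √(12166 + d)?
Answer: √1505740870454/11126 ≈ 110.29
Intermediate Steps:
d = -23587/11126 (d = -47174*1/22252 = -23587/11126 ≈ -2.1200)
√(12166 + d) = √(12166 - 23587/11126) = √(135335329/11126) = √1505740870454/11126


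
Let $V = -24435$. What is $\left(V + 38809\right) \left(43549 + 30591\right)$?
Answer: $1065688360$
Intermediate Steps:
$\left(V + 38809\right) \left(43549 + 30591\right) = \left(-24435 + 38809\right) \left(43549 + 30591\right) = 14374 \cdot 74140 = 1065688360$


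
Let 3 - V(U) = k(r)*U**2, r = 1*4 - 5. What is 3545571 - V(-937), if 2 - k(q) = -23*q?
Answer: -14891781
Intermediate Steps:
r = -1 (r = 4 - 5 = -1)
k(q) = 2 + 23*q (k(q) = 2 - (-23)*q = 2 + 23*q)
V(U) = 3 + 21*U**2 (V(U) = 3 - (2 + 23*(-1))*U**2 = 3 - (2 - 23)*U**2 = 3 - (-21)*U**2 = 3 + 21*U**2)
3545571 - V(-937) = 3545571 - (3 + 21*(-937)**2) = 3545571 - (3 + 21*877969) = 3545571 - (3 + 18437349) = 3545571 - 1*18437352 = 3545571 - 18437352 = -14891781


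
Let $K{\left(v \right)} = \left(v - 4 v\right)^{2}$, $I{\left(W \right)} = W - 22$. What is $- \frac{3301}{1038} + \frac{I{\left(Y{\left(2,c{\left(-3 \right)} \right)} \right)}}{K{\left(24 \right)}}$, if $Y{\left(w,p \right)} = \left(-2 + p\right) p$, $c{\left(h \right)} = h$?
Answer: $- \frac{2853275}{896832} \approx -3.1815$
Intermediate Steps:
$Y{\left(w,p \right)} = p \left(-2 + p\right)$
$I{\left(W \right)} = -22 + W$ ($I{\left(W \right)} = W - 22 = -22 + W$)
$K{\left(v \right)} = 9 v^{2}$ ($K{\left(v \right)} = \left(- 3 v\right)^{2} = 9 v^{2}$)
$- \frac{3301}{1038} + \frac{I{\left(Y{\left(2,c{\left(-3 \right)} \right)} \right)}}{K{\left(24 \right)}} = - \frac{3301}{1038} + \frac{-22 - 3 \left(-2 - 3\right)}{9 \cdot 24^{2}} = \left(-3301\right) \frac{1}{1038} + \frac{-22 - -15}{9 \cdot 576} = - \frac{3301}{1038} + \frac{-22 + 15}{5184} = - \frac{3301}{1038} - \frac{7}{5184} = - \frac{2853275}{896832}$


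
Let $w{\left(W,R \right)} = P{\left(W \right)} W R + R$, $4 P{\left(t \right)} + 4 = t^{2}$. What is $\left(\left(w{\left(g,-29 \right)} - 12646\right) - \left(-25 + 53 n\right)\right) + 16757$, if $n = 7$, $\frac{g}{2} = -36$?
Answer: $2707696$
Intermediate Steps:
$g = -72$ ($g = 2 \left(-36\right) = -72$)
$P{\left(t \right)} = -1 + \frac{t^{2}}{4}$
$w{\left(W,R \right)} = R + R W \left(-1 + \frac{W^{2}}{4}\right)$ ($w{\left(W,R \right)} = \left(-1 + \frac{W^{2}}{4}\right) W R + R = W \left(-1 + \frac{W^{2}}{4}\right) R + R = R W \left(-1 + \frac{W^{2}}{4}\right) + R = R + R W \left(-1 + \frac{W^{2}}{4}\right)$)
$\left(\left(w{\left(g,-29 \right)} - 12646\right) - \left(-25 + 53 n\right)\right) + 16757 = \left(\left(\frac{1}{4} \left(-29\right) \left(4 - 72 \left(-4 + \left(-72\right)^{2}\right)\right) - 12646\right) + \left(25 - 371\right)\right) + 16757 = \left(\left(\frac{1}{4} \left(-29\right) \left(4 - 72 \left(-4 + 5184\right)\right) - 12646\right) + \left(25 - 371\right)\right) + 16757 = \left(\left(\frac{1}{4} \left(-29\right) \left(4 - 372960\right) - 12646\right) - 346\right) + 16757 = \left(\left(\frac{1}{4} \left(-29\right) \left(-372956\right) - 12646\right) - 346\right) + 16757 = \left(\left(2703931 - 12646\right) - 346\right) + 16757 = \left(2691285 - 346\right) + 16757 = 2690939 + 16757 = 2707696$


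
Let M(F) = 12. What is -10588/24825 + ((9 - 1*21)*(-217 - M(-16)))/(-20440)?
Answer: -14231891/25371150 ≈ -0.56095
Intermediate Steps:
-10588/24825 + ((9 - 1*21)*(-217 - M(-16)))/(-20440) = -10588/24825 + ((9 - 1*21)*(-217 - 1*12))/(-20440) = -10588*1/24825 + ((9 - 21)*(-217 - 12))*(-1/20440) = -10588/24825 - 12*(-229)*(-1/20440) = -10588/24825 + 2748*(-1/20440) = -10588/24825 - 687/5110 = -14231891/25371150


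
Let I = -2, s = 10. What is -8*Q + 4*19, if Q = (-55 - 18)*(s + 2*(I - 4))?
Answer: -1092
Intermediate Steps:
Q = 146 (Q = (-55 - 18)*(10 + 2*(-2 - 4)) = -73*(10 + 2*(-6)) = -73*(10 - 12) = -73*(-2) = 146)
-8*Q + 4*19 = -8*146 + 4*19 = -1168 + 76 = -1092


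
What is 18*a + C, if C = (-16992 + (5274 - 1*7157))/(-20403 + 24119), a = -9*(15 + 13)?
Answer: -16874651/3716 ≈ -4541.1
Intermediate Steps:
a = -252 (a = -9*28 = -252)
C = -18875/3716 (C = (-16992 + (5274 - 7157))/3716 = (-16992 - 1883)*(1/3716) = -18875*1/3716 = -18875/3716 ≈ -5.0794)
18*a + C = 18*(-252) - 18875/3716 = -4536 - 18875/3716 = -16874651/3716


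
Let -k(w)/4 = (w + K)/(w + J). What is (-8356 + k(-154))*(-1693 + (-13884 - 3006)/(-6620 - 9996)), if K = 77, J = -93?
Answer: 7254254903940/513019 ≈ 1.4140e+7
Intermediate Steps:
k(w) = -4*(77 + w)/(-93 + w) (k(w) = -4*(w + 77)/(w - 93) = -4*(77 + w)/(-93 + w))
(-8356 + k(-154))*(-1693 + (-13884 - 3006)/(-6620 - 9996)) = (-8356 + 4*(-77 - 1*(-154))/(-93 - 154))*(-1693 + (-13884 - 3006)/(-6620 - 9996)) = (-8356 + 4*(-77 + 154)/(-247))*(-1693 - 16890/(-16616)) = (-8356 + 4*(-1/247)*77)*(-1693 - 16890*(-1/16616)) = (-8356 - 308/247)*(-1693 + 8445/8308) = -2064240/247*(-14056999/8308) = 7254254903940/513019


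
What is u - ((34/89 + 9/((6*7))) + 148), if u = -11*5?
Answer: -253681/1246 ≈ -203.60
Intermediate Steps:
u = -55
u - ((34/89 + 9/((6*7))) + 148) = -55 - ((34/89 + 9/((6*7))) + 148) = -55 - ((34*(1/89) + 9/42) + 148) = -55 - ((34/89 + 9*(1/42)) + 148) = -55 - ((34/89 + 3/14) + 148) = -55 - (743/1246 + 148) = -55 - 1*185151/1246 = -55 - 185151/1246 = -253681/1246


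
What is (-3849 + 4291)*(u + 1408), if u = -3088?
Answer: -742560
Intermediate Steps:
(-3849 + 4291)*(u + 1408) = (-3849 + 4291)*(-3088 + 1408) = 442*(-1680) = -742560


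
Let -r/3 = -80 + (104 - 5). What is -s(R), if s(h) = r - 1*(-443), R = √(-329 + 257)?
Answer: -386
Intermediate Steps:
r = -57 (r = -3*(-80 + (104 - 5)) = -3*(-80 + 99) = -3*19 = -57)
R = 6*I*√2 (R = √(-72) = 6*I*√2 ≈ 8.4853*I)
s(h) = 386 (s(h) = -57 - 1*(-443) = -57 + 443 = 386)
-s(R) = -1*386 = -386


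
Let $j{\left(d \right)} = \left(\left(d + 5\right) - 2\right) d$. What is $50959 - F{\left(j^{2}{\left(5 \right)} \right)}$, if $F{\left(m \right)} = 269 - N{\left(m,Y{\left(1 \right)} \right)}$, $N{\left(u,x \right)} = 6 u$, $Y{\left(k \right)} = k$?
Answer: $60290$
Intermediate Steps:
$j{\left(d \right)} = d \left(3 + d\right)$ ($j{\left(d \right)} = \left(\left(5 + d\right) - 2\right) d = \left(3 + d\right) d = d \left(3 + d\right)$)
$F{\left(m \right)} = 269 - 6 m$
$50959 - F{\left(j^{2}{\left(5 \right)} \right)} = 50959 - \left(269 - 6 \left(5 \left(3 + 5\right)\right)^{2}\right) = 50959 - \left(269 - 6 \left(5 \cdot 8\right)^{2}\right) = 50959 - \left(269 - 6 \cdot 40^{2}\right) = 50959 - \left(269 - 9600\right) = 50959 - -9331 = 50959 + 9331 = 60290$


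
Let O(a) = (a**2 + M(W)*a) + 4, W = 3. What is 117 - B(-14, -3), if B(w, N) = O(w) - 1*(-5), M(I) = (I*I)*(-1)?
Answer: -214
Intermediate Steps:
M(I) = -I**2 (M(I) = I**2*(-1) = -I**2)
O(a) = 4 + a**2 - 9*a (O(a) = (a**2 + (-1*3**2)*a) + 4 = (a**2 + (-1*9)*a) + 4 = (a**2 - 9*a) + 4 = 4 + a**2 - 9*a)
B(w, N) = 9 + w**2 - 9*w (B(w, N) = (4 + w**2 - 9*w) - 1*(-5) = (4 + w**2 - 9*w) + 5 = 9 + w**2 - 9*w)
117 - B(-14, -3) = 117 - (9 + (-14)**2 - 9*(-14)) = 117 - (9 + 196 + 126) = 117 - 1*331 = 117 - 331 = -214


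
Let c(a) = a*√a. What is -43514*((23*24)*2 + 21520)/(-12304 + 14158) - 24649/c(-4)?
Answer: -492230368/927 - 24649*I/8 ≈ -5.3099e+5 - 3081.1*I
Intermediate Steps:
c(a) = a^(3/2)
-43514*((23*24)*2 + 21520)/(-12304 + 14158) - 24649/c(-4) = -43514*((23*24)*2 + 21520)/(-12304 + 14158) - 24649*I/8 = -43514/(1854/(552*2 + 21520)) - 24649*I/8 = -43514/(1854/(1104 + 21520)) - 24649*I/8 = -43514/(1854/22624) - 24649*I/8 = -43514/(1854*(1/22624)) - 24649*I/8 = -43514/927/11312 - 24649*I/8 = -43514*11312/927 - 24649*I/8 = -492230368/927 - 24649*I/8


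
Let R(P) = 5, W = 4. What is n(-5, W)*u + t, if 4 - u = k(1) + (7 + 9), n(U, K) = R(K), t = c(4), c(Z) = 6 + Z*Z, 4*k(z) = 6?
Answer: -91/2 ≈ -45.500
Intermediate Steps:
k(z) = 3/2 (k(z) = (¼)*6 = 3/2)
c(Z) = 6 + Z²
t = 22 (t = 6 + 4² = 6 + 16 = 22)
n(U, K) = 5
u = -27/2 (u = 4 - (3/2 + (7 + 9)) = 4 - (3/2 + 16) = 4 - 1*35/2 = 4 - 35/2 = -27/2 ≈ -13.500)
n(-5, W)*u + t = 5*(-27/2) + 22 = -135/2 + 22 = -91/2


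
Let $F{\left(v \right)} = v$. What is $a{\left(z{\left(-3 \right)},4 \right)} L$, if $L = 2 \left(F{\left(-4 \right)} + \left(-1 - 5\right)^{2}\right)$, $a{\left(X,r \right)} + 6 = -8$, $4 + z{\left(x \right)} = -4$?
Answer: $-896$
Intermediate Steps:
$z{\left(x \right)} = -8$ ($z{\left(x \right)} = -4 - 4 = -8$)
$a{\left(X,r \right)} = -14$ ($a{\left(X,r \right)} = -6 - 8 = -14$)
$L = 64$ ($L = 2 \left(-4 + \left(-1 - 5\right)^{2}\right) = 2 \left(-4 + \left(-6\right)^{2}\right) = 2 \left(-4 + 36\right) = 2 \cdot 32 = 64$)
$a{\left(z{\left(-3 \right)},4 \right)} L = \left(-14\right) 64 = -896$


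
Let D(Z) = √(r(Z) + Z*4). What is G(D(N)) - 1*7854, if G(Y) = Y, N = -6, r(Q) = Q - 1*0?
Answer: -7854 + I*√30 ≈ -7854.0 + 5.4772*I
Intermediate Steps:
r(Q) = Q (r(Q) = Q + 0 = Q)
D(Z) = √5*√Z (D(Z) = √(Z + Z*4) = √(Z + 4*Z) = √(5*Z) = √5*√Z)
G(D(N)) - 1*7854 = √5*√(-6) - 1*7854 = √5*(I*√6) - 7854 = I*√30 - 7854 = -7854 + I*√30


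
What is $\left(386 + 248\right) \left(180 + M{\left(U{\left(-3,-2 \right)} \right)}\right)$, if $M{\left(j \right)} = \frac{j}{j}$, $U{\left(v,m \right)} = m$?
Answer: $114754$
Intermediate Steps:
$M{\left(j \right)} = 1$
$\left(386 + 248\right) \left(180 + M{\left(U{\left(-3,-2 \right)} \right)}\right) = \left(386 + 248\right) \left(180 + 1\right) = 634 \cdot 181 = 114754$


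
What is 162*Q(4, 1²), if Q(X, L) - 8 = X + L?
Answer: 2106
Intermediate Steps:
Q(X, L) = 8 + L + X (Q(X, L) = 8 + (X + L) = 8 + (L + X) = 8 + L + X)
162*Q(4, 1²) = 162*(8 + 1² + 4) = 162*(8 + 1 + 4) = 162*13 = 2106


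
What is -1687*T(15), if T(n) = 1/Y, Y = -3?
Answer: 1687/3 ≈ 562.33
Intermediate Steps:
T(n) = -1/3 (T(n) = 1/(-3) = -1/3)
-1687*T(15) = -1687*(-1/3) = 1687/3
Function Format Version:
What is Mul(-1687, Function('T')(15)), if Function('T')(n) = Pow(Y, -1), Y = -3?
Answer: Rational(1687, 3) ≈ 562.33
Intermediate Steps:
Function('T')(n) = Rational(-1, 3) (Function('T')(n) = Pow(-3, -1) = Rational(-1, 3))
Mul(-1687, Function('T')(15)) = Mul(-1687, Rational(-1, 3)) = Rational(1687, 3)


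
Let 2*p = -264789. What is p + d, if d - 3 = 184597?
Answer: 104411/2 ≈ 52206.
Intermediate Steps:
d = 184600 (d = 3 + 184597 = 184600)
p = -264789/2 (p = (½)*(-264789) = -264789/2 ≈ -1.3239e+5)
p + d = -264789/2 + 184600 = 104411/2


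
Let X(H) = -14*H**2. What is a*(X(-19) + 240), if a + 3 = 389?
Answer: -1858204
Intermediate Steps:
a = 386 (a = -3 + 389 = 386)
a*(X(-19) + 240) = 386*(-14*(-19)**2 + 240) = 386*(-14*361 + 240) = 386*(-5054 + 240) = 386*(-4814) = -1858204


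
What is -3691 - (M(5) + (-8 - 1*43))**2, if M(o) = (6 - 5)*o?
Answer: -5807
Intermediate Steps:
M(o) = o (M(o) = 1*o = o)
-3691 - (M(5) + (-8 - 1*43))**2 = -3691 - (5 + (-8 - 1*43))**2 = -3691 - (5 + (-8 - 43))**2 = -3691 - (5 - 51)**2 = -3691 - 1*(-46)**2 = -3691 - 1*2116 = -3691 - 2116 = -5807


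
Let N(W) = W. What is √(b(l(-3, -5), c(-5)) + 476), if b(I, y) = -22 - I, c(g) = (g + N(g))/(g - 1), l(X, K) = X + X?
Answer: 2*√115 ≈ 21.448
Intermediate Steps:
l(X, K) = 2*X
c(g) = 2*g/(-1 + g) (c(g) = (g + g)/(g - 1) = (2*g)/(-1 + g) = 2*g/(-1 + g))
√(b(l(-3, -5), c(-5)) + 476) = √((-22 - 2*(-3)) + 476) = √((-22 - 1*(-6)) + 476) = √((-22 + 6) + 476) = √(-16 + 476) = √460 = 2*√115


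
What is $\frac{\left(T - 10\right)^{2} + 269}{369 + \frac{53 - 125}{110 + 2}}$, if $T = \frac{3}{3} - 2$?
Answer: $\frac{1820}{1719} \approx 1.0588$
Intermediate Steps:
$T = -1$ ($T = 3 \cdot \frac{1}{3} - 2 = 1 - 2 = -1$)
$\frac{\left(T - 10\right)^{2} + 269}{369 + \frac{53 - 125}{110 + 2}} = \frac{\left(-1 - 10\right)^{2} + 269}{369 + \frac{53 - 125}{110 + 2}} = \frac{\left(-11\right)^{2} + 269}{369 - \frac{72}{112}} = \frac{121 + 269}{369 - \frac{9}{14}} = \frac{390}{369 - \frac{9}{14}} = \frac{390}{\frac{5157}{14}} = 390 \cdot \frac{14}{5157} = \frac{1820}{1719}$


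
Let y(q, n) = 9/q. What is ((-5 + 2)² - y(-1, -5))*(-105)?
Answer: -1890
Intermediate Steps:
((-5 + 2)² - y(-1, -5))*(-105) = ((-5 + 2)² - 9/(-1))*(-105) = ((-3)² - 9*(-1))*(-105) = (9 - 1*(-9))*(-105) = (9 + 9)*(-105) = 18*(-105) = -1890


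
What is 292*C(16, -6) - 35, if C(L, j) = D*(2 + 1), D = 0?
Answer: -35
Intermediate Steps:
C(L, j) = 0 (C(L, j) = 0*(2 + 1) = 0*3 = 0)
292*C(16, -6) - 35 = 292*0 - 35 = 0 - 35 = -35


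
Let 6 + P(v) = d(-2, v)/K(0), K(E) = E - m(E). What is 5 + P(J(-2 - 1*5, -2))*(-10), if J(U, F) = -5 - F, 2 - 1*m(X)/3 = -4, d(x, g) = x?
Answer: 575/9 ≈ 63.889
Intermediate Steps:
m(X) = 18 (m(X) = 6 - 3*(-4) = 6 + 12 = 18)
K(E) = -18 + E (K(E) = E - 1*18 = E - 18 = -18 + E)
P(v) = -53/9 (P(v) = -6 - 2/(-18 + 0) = -6 - 2/(-18) = -6 - 2*(-1/18) = -6 + 1/9 = -53/9)
5 + P(J(-2 - 1*5, -2))*(-10) = 5 - 53/9*(-10) = 5 + 530/9 = 575/9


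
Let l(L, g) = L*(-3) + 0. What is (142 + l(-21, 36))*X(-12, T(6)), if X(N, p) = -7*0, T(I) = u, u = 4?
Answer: 0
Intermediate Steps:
T(I) = 4
X(N, p) = 0
l(L, g) = -3*L (l(L, g) = -3*L + 0 = -3*L)
(142 + l(-21, 36))*X(-12, T(6)) = (142 - 3*(-21))*0 = (142 + 63)*0 = 205*0 = 0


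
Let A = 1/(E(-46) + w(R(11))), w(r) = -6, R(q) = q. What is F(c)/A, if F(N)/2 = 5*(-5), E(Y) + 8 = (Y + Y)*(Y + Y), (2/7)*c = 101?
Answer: -422500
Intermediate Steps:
c = 707/2 (c = (7/2)*101 = 707/2 ≈ 353.50)
E(Y) = -8 + 4*Y² (E(Y) = -8 + (Y + Y)*(Y + Y) = -8 + (2*Y)*(2*Y) = -8 + 4*Y²)
F(N) = -50 (F(N) = 2*(5*(-5)) = 2*(-25) = -50)
A = 1/8450 (A = 1/((-8 + 4*(-46)²) - 6) = 1/((-8 + 4*2116) - 6) = 1/((-8 + 8464) - 6) = 1/(8456 - 6) = 1/8450 ≈ 0.00011834)
F(c)/A = -50/1/8450 = -50*8450 = -422500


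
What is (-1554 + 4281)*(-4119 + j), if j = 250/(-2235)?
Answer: -1673689887/149 ≈ -1.1233e+7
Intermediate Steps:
j = -50/447 (j = 250*(-1/2235) = -50/447 ≈ -0.11186)
(-1554 + 4281)*(-4119 + j) = (-1554 + 4281)*(-4119 - 50/447) = 2727*(-1841243/447) = -1673689887/149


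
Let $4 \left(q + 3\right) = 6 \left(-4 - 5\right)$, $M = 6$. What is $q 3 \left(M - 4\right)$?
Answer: $-99$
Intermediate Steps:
$q = - \frac{33}{2}$ ($q = -3 + \frac{6 \left(-4 - 5\right)}{4} = -3 + \frac{6 \left(-9\right)}{4} = -3 + \frac{1}{4} \left(-54\right) = -3 - \frac{27}{2} = - \frac{33}{2} \approx -16.5$)
$q 3 \left(M - 4\right) = - \frac{33 \cdot 3 \left(6 - 4\right)}{2} = - \frac{33 \cdot 3 \cdot 2}{2} = \left(- \frac{33}{2}\right) 6 = -99$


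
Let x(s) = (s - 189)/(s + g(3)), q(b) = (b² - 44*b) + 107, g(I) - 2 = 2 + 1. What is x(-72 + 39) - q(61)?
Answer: -15905/14 ≈ -1136.1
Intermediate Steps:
g(I) = 5 (g(I) = 2 + (2 + 1) = 2 + 3 = 5)
q(b) = 107 + b² - 44*b
x(s) = (-189 + s)/(5 + s) (x(s) = (s - 189)/(s + 5) = (-189 + s)/(5 + s))
x(-72 + 39) - q(61) = (-189 + (-72 + 39))/(5 + (-72 + 39)) - (107 + 61² - 44*61) = (-189 - 33)/(5 - 33) - (107 + 3721 - 2684) = -222/(-28) - 1*1144 = -1/28*(-222) - 1144 = 111/14 - 1144 = -15905/14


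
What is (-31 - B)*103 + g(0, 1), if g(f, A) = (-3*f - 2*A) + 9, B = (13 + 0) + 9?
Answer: -5452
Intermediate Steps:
B = 22 (B = 13 + 9 = 22)
g(f, A) = 9 - 3*f - 2*A
(-31 - B)*103 + g(0, 1) = (-31 - 1*22)*103 + (9 - 3*0 - 2*1) = (-31 - 22)*103 + (9 + 0 - 2) = -53*103 + 7 = -5459 + 7 = -5452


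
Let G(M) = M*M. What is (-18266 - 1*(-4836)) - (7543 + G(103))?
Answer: -31582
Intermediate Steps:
G(M) = M²
(-18266 - 1*(-4836)) - (7543 + G(103)) = (-18266 - 1*(-4836)) - (7543 + 103²) = (-18266 + 4836) - (7543 + 10609) = -13430 - 1*18152 = -13430 - 18152 = -31582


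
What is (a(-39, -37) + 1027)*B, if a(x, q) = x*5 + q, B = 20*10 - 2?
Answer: 157410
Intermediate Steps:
B = 198 (B = 200 - 2 = 198)
a(x, q) = q + 5*x (a(x, q) = 5*x + q = q + 5*x)
(a(-39, -37) + 1027)*B = ((-37 + 5*(-39)) + 1027)*198 = ((-37 - 195) + 1027)*198 = (-232 + 1027)*198 = 795*198 = 157410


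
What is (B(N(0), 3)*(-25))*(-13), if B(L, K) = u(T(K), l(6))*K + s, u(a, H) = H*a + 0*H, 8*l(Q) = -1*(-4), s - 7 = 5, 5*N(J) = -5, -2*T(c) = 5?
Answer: 10725/4 ≈ 2681.3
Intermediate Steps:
T(c) = -5/2 (T(c) = -1/2*5 = -5/2)
N(J) = -1 (N(J) = (1/5)*(-5) = -1)
s = 12 (s = 7 + 5 = 12)
l(Q) = 1/2 (l(Q) = (-1*(-4))/8 = (1/8)*4 = 1/2)
u(a, H) = H*a (u(a, H) = H*a + 0 = H*a)
B(L, K) = 12 - 5*K/4 (B(L, K) = ((1/2)*(-5/2))*K + 12 = -5*K/4 + 12 = 12 - 5*K/4)
(B(N(0), 3)*(-25))*(-13) = ((12 - 5/4*3)*(-25))*(-13) = ((12 - 15/4)*(-25))*(-13) = ((33/4)*(-25))*(-13) = -825/4*(-13) = 10725/4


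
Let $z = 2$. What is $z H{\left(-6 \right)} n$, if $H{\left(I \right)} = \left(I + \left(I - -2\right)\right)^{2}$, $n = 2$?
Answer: $400$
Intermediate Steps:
$H{\left(I \right)} = \left(2 + 2 I\right)^{2}$ ($H{\left(I \right)} = \left(I + \left(I + 2\right)\right)^{2} = \left(I + \left(2 + I\right)\right)^{2} = \left(2 + 2 I\right)^{2}$)
$z H{\left(-6 \right)} n = 2 \cdot 4 \left(1 - 6\right)^{2} \cdot 2 = 2 \cdot 4 \left(-5\right)^{2} \cdot 2 = 2 \cdot 4 \cdot 25 \cdot 2 = 2 \cdot 100 \cdot 2 = 200 \cdot 2 = 400$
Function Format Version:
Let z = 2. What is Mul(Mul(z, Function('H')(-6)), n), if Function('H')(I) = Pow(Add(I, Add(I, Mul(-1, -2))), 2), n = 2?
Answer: 400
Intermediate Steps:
Function('H')(I) = Pow(Add(2, Mul(2, I)), 2) (Function('H')(I) = Pow(Add(I, Add(I, 2)), 2) = Pow(Add(I, Add(2, I)), 2) = Pow(Add(2, Mul(2, I)), 2))
Mul(Mul(z, Function('H')(-6)), n) = Mul(Mul(2, Mul(4, Pow(Add(1, -6), 2))), 2) = Mul(Mul(2, Mul(4, Pow(-5, 2))), 2) = Mul(Mul(2, Mul(4, 25)), 2) = Mul(Mul(2, 100), 2) = Mul(200, 2) = 400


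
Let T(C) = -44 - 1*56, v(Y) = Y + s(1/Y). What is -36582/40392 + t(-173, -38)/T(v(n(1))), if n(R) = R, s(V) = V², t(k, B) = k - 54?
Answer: 57404/42075 ≈ 1.3643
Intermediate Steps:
t(k, B) = -54 + k
v(Y) = Y + Y⁻² (v(Y) = Y + (1/Y)² = Y + Y⁻²)
T(C) = -100 (T(C) = -44 - 56 = -100)
-36582/40392 + t(-173, -38)/T(v(n(1))) = -36582/40392 + (-54 - 173)/(-100) = -36582*1/40392 - 227*(-1/100) = -6097/6732 + 227/100 = 57404/42075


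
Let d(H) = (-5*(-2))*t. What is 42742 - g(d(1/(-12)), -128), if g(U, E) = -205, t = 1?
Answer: 42947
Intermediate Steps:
d(H) = 10 (d(H) = -5*(-2)*1 = 10*1 = 10)
42742 - g(d(1/(-12)), -128) = 42742 - 1*(-205) = 42742 + 205 = 42947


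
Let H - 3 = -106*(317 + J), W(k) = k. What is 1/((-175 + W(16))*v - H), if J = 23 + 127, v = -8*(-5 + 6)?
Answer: 1/50771 ≈ 1.9696e-5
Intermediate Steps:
v = -8 (v = -8*1 = -8)
J = 150
H = -49499 (H = 3 - 106*(317 + 150) = 3 - 106*467 = 3 - 49502 = -49499)
1/((-175 + W(16))*v - H) = 1/((-175 + 16)*(-8) - 1*(-49499)) = 1/(-159*(-8) + 49499) = 1/(1272 + 49499) = 1/50771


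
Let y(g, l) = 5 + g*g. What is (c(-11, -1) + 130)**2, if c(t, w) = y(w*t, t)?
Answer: 65536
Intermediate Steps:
y(g, l) = 5 + g**2
c(t, w) = 5 + t**2*w**2 (c(t, w) = 5 + (w*t)**2 = 5 + (t*w)**2 = 5 + t**2*w**2)
(c(-11, -1) + 130)**2 = ((5 + (-11)**2*(-1)**2) + 130)**2 = ((5 + 121*1) + 130)**2 = ((5 + 121) + 130)**2 = (126 + 130)**2 = 256**2 = 65536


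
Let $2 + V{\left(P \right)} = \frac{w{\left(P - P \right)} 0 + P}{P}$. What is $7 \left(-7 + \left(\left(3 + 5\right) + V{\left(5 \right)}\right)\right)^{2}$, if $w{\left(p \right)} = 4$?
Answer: $0$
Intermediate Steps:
$V{\left(P \right)} = -1$ ($V{\left(P \right)} = -2 + \frac{4 \cdot 0 + P}{P} = -2 + \frac{0 + P}{P} = -2 + \frac{P}{P} = -2 + 1 = -1$)
$7 \left(-7 + \left(\left(3 + 5\right) + V{\left(5 \right)}\right)\right)^{2} = 7 \left(-7 + \left(\left(3 + 5\right) - 1\right)\right)^{2} = 7 \left(-7 + \left(8 - 1\right)\right)^{2} = 7 \left(-7 + 7\right)^{2} = 7 \cdot 0^{2} = 7 \cdot 0 = 0$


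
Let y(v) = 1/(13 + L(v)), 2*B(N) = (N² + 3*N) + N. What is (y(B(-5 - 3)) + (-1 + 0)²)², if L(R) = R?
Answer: 900/841 ≈ 1.0702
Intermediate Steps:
B(N) = N²/2 + 2*N (B(N) = ((N² + 3*N) + N)/2 = (N² + 4*N)/2 = N²/2 + 2*N)
y(v) = 1/(13 + v)
(y(B(-5 - 3)) + (-1 + 0)²)² = (1/(13 + (-5 - 3)*(4 + (-5 - 3))/2) + (-1 + 0)²)² = (1/(13 + (½)*(-8)*(4 - 8)) + (-1)²)² = (1/(13 + (½)*(-8)*(-4)) + 1)² = (1/(13 + 16) + 1)² = (1/29 + 1)² = (30/29)² = 900/841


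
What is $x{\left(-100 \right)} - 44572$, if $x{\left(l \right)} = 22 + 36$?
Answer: $-44514$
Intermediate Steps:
$x{\left(l \right)} = 58$
$x{\left(-100 \right)} - 44572 = 58 - 44572 = -44514$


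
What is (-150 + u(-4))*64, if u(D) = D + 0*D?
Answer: -9856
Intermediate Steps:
u(D) = D (u(D) = D + 0 = D)
(-150 + u(-4))*64 = (-150 - 4)*64 = -154*64 = -9856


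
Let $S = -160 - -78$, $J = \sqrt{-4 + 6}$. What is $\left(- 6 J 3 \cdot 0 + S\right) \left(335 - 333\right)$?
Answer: $-164$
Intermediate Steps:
$J = \sqrt{2} \approx 1.4142$
$S = -82$ ($S = -160 + 78 = -82$)
$\left(- 6 J 3 \cdot 0 + S\right) \left(335 - 333\right) = \left(- 6 \sqrt{2} \cdot 3 \cdot 0 - 82\right) \left(335 - 333\right) = \left(- 6 \sqrt{2} \cdot 0 - 82\right) 2 = \left(0 - 82\right) 2 = \left(-82\right) 2 = -164$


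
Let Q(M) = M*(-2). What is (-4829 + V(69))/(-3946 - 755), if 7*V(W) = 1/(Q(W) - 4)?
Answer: 1600009/1557598 ≈ 1.0272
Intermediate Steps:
Q(M) = -2*M
V(W) = 1/(7*(-4 - 2*W)) (V(W) = 1/(7*(-2*W - 4)) = 1/(7*(-4 - 2*W)))
(-4829 + V(69))/(-3946 - 755) = (-4829 - 1/(28 + 14*69))/(-3946 - 755) = (-4829 - 1/(28 + 966))/(-4701) = (-4829 - 1/994)*(-1/4701) = -4800027/994*(-1/4701) = 1600009/1557598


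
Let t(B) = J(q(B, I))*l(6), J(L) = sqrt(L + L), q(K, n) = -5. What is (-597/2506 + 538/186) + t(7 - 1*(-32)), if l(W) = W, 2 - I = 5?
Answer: 618593/233058 + 6*I*sqrt(10) ≈ 2.6542 + 18.974*I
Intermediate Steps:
I = -3 (I = 2 - 1*5 = 2 - 5 = -3)
J(L) = sqrt(2)*sqrt(L) (J(L) = sqrt(2*L) = sqrt(2)*sqrt(L))
t(B) = 6*I*sqrt(10) (t(B) = (sqrt(2)*sqrt(-5))*6 = (sqrt(2)*(I*sqrt(5)))*6 = (I*sqrt(10))*6 = 6*I*sqrt(10))
(-597/2506 + 538/186) + t(7 - 1*(-32)) = (-597/2506 + 538/186) + 6*I*sqrt(10) = (-597*1/2506 + 538*(1/186)) + 6*I*sqrt(10) = (-597/2506 + 269/93) + 6*I*sqrt(10) = 618593/233058 + 6*I*sqrt(10)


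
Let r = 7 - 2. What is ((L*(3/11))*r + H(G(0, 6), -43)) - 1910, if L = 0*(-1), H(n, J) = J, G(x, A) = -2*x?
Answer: -1953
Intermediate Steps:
r = 5
L = 0
((L*(3/11))*r + H(G(0, 6), -43)) - 1910 = ((0*(3/11))*5 - 43) - 1910 = (0*5 - 43) - 1910 = (0 - 43) - 1910 = -43 - 1910 = -1953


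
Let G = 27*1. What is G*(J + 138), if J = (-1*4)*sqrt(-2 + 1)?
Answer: 3726 - 108*I ≈ 3726.0 - 108.0*I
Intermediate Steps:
J = -4*I ≈ -4.0*I
G = 27
G*(J + 138) = 27*(-4*I + 138) = 27*(138 - 4*I) = 3726 - 108*I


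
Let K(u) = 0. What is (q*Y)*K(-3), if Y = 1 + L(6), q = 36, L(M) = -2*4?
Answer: 0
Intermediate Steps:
L(M) = -8
Y = -7 (Y = 1 - 8 = -7)
(q*Y)*K(-3) = (36*(-7))*0 = -252*0 = 0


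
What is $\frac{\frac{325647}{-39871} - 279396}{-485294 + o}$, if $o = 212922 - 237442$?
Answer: $\frac{412597169}{752844222} \approx 0.54805$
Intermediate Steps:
$o = -24520$ ($o = 212922 - 237442 = -24520$)
$\frac{\frac{325647}{-39871} - 279396}{-485294 + o} = \frac{\frac{325647}{-39871} - 279396}{-485294 - 24520} = \frac{325647 \left(- \frac{1}{39871}\right) - 279396}{-509814} = \left(- \frac{325647}{39871} - 279396\right) \left(- \frac{1}{509814}\right) = \left(- \frac{11140123563}{39871}\right) \left(- \frac{1}{509814}\right) = \frac{412597169}{752844222}$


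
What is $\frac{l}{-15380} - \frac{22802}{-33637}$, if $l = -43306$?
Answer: $\frac{903689341}{258668530} \approx 3.4936$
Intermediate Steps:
$\frac{l}{-15380} - \frac{22802}{-33637} = - \frac{43306}{-15380} - \frac{22802}{-33637} = \left(-43306\right) \left(- \frac{1}{15380}\right) - - \frac{22802}{33637} = \frac{21653}{7690} + \frac{22802}{33637} = \frac{903689341}{258668530}$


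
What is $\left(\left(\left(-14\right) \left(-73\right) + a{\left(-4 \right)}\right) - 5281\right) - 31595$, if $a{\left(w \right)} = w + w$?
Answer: $-35862$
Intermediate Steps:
$a{\left(w \right)} = 2 w$
$\left(\left(\left(-14\right) \left(-73\right) + a{\left(-4 \right)}\right) - 5281\right) - 31595 = \left(\left(\left(-14\right) \left(-73\right) + 2 \left(-4\right)\right) - 5281\right) - 31595 = \left(\left(1022 - 8\right) - 5281\right) - 31595 = \left(1014 - 5281\right) - 31595 = -4267 - 31595 = -35862$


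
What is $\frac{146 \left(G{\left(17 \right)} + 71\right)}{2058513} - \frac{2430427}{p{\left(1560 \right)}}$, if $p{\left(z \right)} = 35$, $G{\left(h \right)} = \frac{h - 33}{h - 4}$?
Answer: $- \frac{65039847840893}{936623415} \approx -69441.0$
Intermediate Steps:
$G{\left(h \right)} = \frac{-33 + h}{-4 + h}$
$\frac{146 \left(G{\left(17 \right)} + 71\right)}{2058513} - \frac{2430427}{p{\left(1560 \right)}} = \frac{146 \left(\frac{-33 + 17}{-4 + 17} + 71\right)}{2058513} - \frac{2430427}{35} = 146 \left(\frac{1}{13} \left(-16\right) + 71\right) \frac{1}{2058513} - \frac{2430427}{35} = 146 \left(- \frac{16}{13} + 71\right) \frac{1}{2058513} - \frac{2430427}{35} = 146 \cdot \frac{907}{13} \cdot \frac{1}{2058513} - \frac{2430427}{35} = \frac{132422}{13} \cdot \frac{1}{2058513} - \frac{2430427}{35} = \frac{132422}{26760669} - \frac{2430427}{35} = - \frac{65039847840893}{936623415}$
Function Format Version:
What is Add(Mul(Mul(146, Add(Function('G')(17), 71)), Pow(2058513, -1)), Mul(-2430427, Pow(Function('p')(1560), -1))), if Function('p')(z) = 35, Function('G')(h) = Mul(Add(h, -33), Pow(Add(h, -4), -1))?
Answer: Rational(-65039847840893, 936623415) ≈ -69441.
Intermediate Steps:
Function('G')(h) = Mul(Pow(Add(-4, h), -1), Add(-33, h)) (Function('G')(h) = Mul(Add(-33, h), Pow(Add(-4, h), -1)) = Mul(Pow(Add(-4, h), -1), Add(-33, h)))
Add(Mul(Mul(146, Add(Function('G')(17), 71)), Pow(2058513, -1)), Mul(-2430427, Pow(Function('p')(1560), -1))) = Add(Mul(Mul(146, Add(Mul(Pow(Add(-4, 17), -1), Add(-33, 17)), 71)), Pow(2058513, -1)), Mul(-2430427, Pow(35, -1))) = Add(Mul(Mul(146, Add(Mul(Pow(13, -1), -16), 71)), Rational(1, 2058513)), Mul(-2430427, Rational(1, 35))) = Add(Mul(Mul(146, Add(Mul(Rational(1, 13), -16), 71)), Rational(1, 2058513)), Rational(-2430427, 35)) = Add(Mul(Mul(146, Add(Rational(-16, 13), 71)), Rational(1, 2058513)), Rational(-2430427, 35)) = Add(Mul(Mul(146, Rational(907, 13)), Rational(1, 2058513)), Rational(-2430427, 35)) = Add(Mul(Rational(132422, 13), Rational(1, 2058513)), Rational(-2430427, 35)) = Add(Rational(132422, 26760669), Rational(-2430427, 35)) = Rational(-65039847840893, 936623415)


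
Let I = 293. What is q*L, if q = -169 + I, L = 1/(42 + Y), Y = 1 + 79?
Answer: 62/61 ≈ 1.0164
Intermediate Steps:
Y = 80
L = 1/122 (L = 1/(42 + 80) = 1/122 ≈ 0.0081967)
q = 124 (q = -169 + 293 = 124)
q*L = 124*(1/122) = 62/61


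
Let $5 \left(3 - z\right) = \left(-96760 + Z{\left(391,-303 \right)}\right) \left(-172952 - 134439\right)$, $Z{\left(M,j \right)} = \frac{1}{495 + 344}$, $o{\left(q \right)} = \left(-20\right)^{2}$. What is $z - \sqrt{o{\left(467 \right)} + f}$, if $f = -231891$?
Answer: $- \frac{24954505181264}{4195} - i \sqrt{231491} \approx -5.9486 \cdot 10^{9} - 481.14 i$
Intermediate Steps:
$o{\left(q \right)} = 400$
$Z{\left(M,j \right)} = \frac{1}{839}$
$z = - \frac{24954505181264}{4195}$ ($z = 3 - \frac{\left(-96760 + \frac{1}{839}\right) \left(-172952 - 134439\right)}{5} = 3 - \frac{\left(- \frac{81181639}{839}\right) \left(-307391\right)}{5} = 3 - \frac{24954505193849}{4195} = - \frac{24954505181264}{4195} \approx -5.9486 \cdot 10^{9}$)
$z - \sqrt{o{\left(467 \right)} + f} = - \frac{24954505181264}{4195} - \sqrt{400 - 231891} = - \frac{24954505181264}{4195} - \sqrt{-231491} = - \frac{24954505181264}{4195} - i \sqrt{231491}$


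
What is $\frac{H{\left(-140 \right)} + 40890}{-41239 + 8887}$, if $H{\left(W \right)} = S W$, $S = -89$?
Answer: $- \frac{26675}{16176} \approx -1.649$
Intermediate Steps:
$H{\left(W \right)} = - 89 W$
$\frac{H{\left(-140 \right)} + 40890}{-41239 + 8887} = \frac{\left(-89\right) \left(-140\right) + 40890}{-41239 + 8887} = \frac{12460 + 40890}{-32352} = 53350 \left(- \frac{1}{32352}\right) = - \frac{26675}{16176}$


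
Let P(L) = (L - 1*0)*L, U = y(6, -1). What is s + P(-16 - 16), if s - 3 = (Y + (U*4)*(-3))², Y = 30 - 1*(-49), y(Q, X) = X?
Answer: 9308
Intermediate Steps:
U = -1
Y = 79 (Y = 30 + 49 = 79)
P(L) = L² (P(L) = (L + 0)*L = L*L = L²)
s = 8284 (s = 3 + (79 - 1*4*(-3))² = 3 + (79 - 4*(-3))² = 3 + (79 + 12)² = 3 + 91² = 3 + 8281 = 8284)
s + P(-16 - 16) = 8284 + (-16 - 16)² = 8284 + (-32)² = 8284 + 1024 = 9308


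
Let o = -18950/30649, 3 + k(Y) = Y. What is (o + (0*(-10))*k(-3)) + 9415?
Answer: 288541385/30649 ≈ 9414.4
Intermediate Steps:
k(Y) = -3 + Y
o = -18950/30649 (o = -18950*1/30649 = -18950/30649 ≈ -0.61829)
(o + (0*(-10))*k(-3)) + 9415 = (-18950/30649 + (0*(-10))*(-3 - 3)) + 9415 = (-18950/30649 + 0*(-6)) + 9415 = (-18950/30649 + 0) + 9415 = -18950/30649 + 9415 = 288541385/30649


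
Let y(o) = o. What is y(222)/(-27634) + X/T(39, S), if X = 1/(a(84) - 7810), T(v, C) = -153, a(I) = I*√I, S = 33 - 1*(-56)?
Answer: -512861481749/63846419773698 + 14*√21/770143299 ≈ -0.0080326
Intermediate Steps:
S = 89 (S = 33 + 56 = 89)
a(I) = I^(3/2)
X = 1/(-7810 + 168*√21) (X = 1/(84^(3/2) - 7810) = 1/(168*√21 - 7810) = 1/(-7810 + 168*√21) ≈ -0.00014204)
y(222)/(-27634) + X/T(39, S) = 222/(-27634) + (-3905/30201698 - 42*√21/15100849)/(-153) = 222*(-1/27634) + (-3905/30201698 - 42*√21/15100849)*(-1/153) = -111/13817 + (3905/4620859794 + 14*√21/770143299) = -512861481749/63846419773698 + 14*√21/770143299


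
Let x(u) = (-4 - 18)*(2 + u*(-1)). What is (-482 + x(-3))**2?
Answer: 350464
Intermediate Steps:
x(u) = -44 + 22*u (x(u) = -22*(2 - u) = -44 + 22*u)
(-482 + x(-3))**2 = (-482 + (-44 + 22*(-3)))**2 = (-482 + (-44 - 66))**2 = (-482 - 110)**2 = (-592)**2 = 350464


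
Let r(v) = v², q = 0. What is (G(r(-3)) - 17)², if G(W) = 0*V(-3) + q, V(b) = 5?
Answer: 289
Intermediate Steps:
G(W) = 0 (G(W) = 0*5 + 0 = 0 + 0 = 0)
(G(r(-3)) - 17)² = (0 - 17)² = (-17)² = 289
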